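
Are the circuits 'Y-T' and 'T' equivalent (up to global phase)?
No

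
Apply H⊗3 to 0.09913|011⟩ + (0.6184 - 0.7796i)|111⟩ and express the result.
(0.2537 - 0.2756i)|000⟩ + (-0.2537 + 0.2756i)|001⟩ + (-0.2537 + 0.2756i)|010⟩ + (0.2537 - 0.2756i)|011⟩ + (-0.1836 + 0.2756i)|100⟩ + (0.1836 - 0.2756i)|101⟩ + (0.1836 - 0.2756i)|110⟩ + (-0.1836 + 0.2756i)|111⟩

H⊗3 gives amp(|y⟩) = (1/2√2) Σ_x (−1)^(x·y) amp(|x⟩), where x·y is the number of positions in which both x and y have a 1.
|000⟩: (0.09913 + (0.6184 - 0.7796i))/(2√2) = (0.2537 - 0.2756i)
|001⟩: (-0.09913 - (0.6184 - 0.7796i))/(2√2) = (-0.2537 + 0.2756i)
|010⟩: (-0.09913 - (0.6184 - 0.7796i))/(2√2) = (-0.2537 + 0.2756i)
|011⟩: (0.09913 + (0.6184 - 0.7796i))/(2√2) = (0.2537 - 0.2756i)
|100⟩: (0.09913 - (0.6184 - 0.7796i))/(2√2) = (-0.1836 + 0.2756i)
|101⟩: (-0.09913 + (0.6184 - 0.7796i))/(2√2) = (0.1836 - 0.2756i)
|110⟩: (-0.09913 + (0.6184 - 0.7796i))/(2√2) = (0.1836 - 0.2756i)
|111⟩: (0.09913 - (0.6184 - 0.7796i))/(2√2) = (-0.1836 + 0.2756i)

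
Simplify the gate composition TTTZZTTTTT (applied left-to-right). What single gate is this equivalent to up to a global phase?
I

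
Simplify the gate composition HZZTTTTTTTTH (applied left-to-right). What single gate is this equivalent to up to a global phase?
I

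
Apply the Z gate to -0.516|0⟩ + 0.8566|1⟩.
-0.516|0⟩ - 0.8566|1⟩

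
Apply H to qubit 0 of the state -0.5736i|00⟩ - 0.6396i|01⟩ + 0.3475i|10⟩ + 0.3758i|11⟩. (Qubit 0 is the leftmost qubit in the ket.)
-0.1599i|00⟩ - 0.1865i|01⟩ - 0.6513i|10⟩ - 0.718i|11⟩

H on qubit 0 mixes each pair of kets that differ only in qubit 0: amplitudes (a, b) of (|…0…⟩, |…1…⟩) become ((a + b)/√2, (a − b)/√2). Kets absent from the input have amplitude 0.
(|00⟩, |10⟩): (a, b) = (-0.5736i, 0.3475i) → (-0.1599i, -0.6513i)
(|01⟩, |11⟩): (a, b) = (-0.6396i, 0.3758i) → (-0.1865i, -0.718i)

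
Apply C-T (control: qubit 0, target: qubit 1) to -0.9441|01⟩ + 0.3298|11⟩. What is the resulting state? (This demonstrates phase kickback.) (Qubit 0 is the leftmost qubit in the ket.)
-0.9441|01⟩ + (0.2332 + 0.2332i)|11⟩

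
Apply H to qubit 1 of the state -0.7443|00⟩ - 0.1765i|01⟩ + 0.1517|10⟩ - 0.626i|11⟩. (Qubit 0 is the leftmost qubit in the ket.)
(-0.5263 - 0.1248i)|00⟩ + (-0.5263 + 0.1248i)|01⟩ + (0.1073 - 0.4426i)|10⟩ + (0.1073 + 0.4426i)|11⟩

H on qubit 1 mixes each pair of kets that differ only in qubit 1: amplitudes (a, b) of (|…0…⟩, |…1…⟩) become ((a + b)/√2, (a − b)/√2). Kets absent from the input have amplitude 0.
(|00⟩, |01⟩): (a, b) = (-0.7443, -0.1765i) → ((-0.5263 - 0.1248i), (-0.5263 + 0.1248i))
(|10⟩, |11⟩): (a, b) = (0.1517, -0.626i) → ((0.1073 - 0.4426i), (0.1073 + 0.4426i))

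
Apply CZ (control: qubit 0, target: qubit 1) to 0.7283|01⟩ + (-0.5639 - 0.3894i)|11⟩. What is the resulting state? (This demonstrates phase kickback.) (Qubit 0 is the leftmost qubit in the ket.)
0.7283|01⟩ + (0.5639 + 0.3894i)|11⟩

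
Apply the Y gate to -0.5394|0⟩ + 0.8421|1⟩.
-0.8421i|0⟩ - 0.5394i|1⟩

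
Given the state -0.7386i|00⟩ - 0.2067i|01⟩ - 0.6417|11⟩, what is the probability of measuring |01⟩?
0.04272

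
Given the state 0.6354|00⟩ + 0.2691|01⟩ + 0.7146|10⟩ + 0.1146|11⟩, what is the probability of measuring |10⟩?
0.5107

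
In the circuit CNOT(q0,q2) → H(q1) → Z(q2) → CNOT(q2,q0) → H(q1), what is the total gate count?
5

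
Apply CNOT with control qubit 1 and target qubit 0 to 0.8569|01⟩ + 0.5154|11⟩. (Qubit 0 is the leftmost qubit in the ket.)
0.5154|01⟩ + 0.8569|11⟩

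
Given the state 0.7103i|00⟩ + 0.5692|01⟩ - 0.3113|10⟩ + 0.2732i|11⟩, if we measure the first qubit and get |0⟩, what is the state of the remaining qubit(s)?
0.7804i|0⟩ + 0.6253|1⟩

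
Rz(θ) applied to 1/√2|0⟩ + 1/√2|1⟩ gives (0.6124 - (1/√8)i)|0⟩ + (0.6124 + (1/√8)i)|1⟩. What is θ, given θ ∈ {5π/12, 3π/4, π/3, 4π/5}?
π/3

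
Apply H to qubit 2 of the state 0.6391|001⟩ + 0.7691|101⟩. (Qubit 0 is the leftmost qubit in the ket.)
0.4519|000⟩ - 0.4519|001⟩ + 0.5438|100⟩ - 0.5438|101⟩

H on qubit 2 mixes each pair of kets that differ only in qubit 2: amplitudes (a, b) of (|…0…⟩, |…1…⟩) become ((a + b)/√2, (a − b)/√2). Kets absent from the input have amplitude 0.
(|000⟩, |001⟩): (a, b) = (0, 0.6391) → (0.4519, -0.4519)
(|100⟩, |101⟩): (a, b) = (0, 0.7691) → (0.5438, -0.5438)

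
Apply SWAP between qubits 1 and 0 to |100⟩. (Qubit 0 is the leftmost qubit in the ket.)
|010⟩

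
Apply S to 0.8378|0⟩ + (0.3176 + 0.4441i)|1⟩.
0.8378|0⟩ + (-0.4441 + 0.3176i)|1⟩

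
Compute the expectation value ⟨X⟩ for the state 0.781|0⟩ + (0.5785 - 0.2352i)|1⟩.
0.9036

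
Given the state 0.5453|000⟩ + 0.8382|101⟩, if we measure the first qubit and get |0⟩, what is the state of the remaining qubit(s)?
|00⟩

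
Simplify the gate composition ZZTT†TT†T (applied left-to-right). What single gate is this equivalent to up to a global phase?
T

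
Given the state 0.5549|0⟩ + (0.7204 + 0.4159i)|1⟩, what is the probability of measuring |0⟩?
0.3079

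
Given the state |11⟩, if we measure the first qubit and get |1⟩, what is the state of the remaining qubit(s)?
|1⟩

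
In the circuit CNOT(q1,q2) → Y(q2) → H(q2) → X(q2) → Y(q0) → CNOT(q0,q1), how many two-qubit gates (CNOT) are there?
2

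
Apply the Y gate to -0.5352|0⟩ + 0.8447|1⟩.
-0.8447i|0⟩ - 0.5352i|1⟩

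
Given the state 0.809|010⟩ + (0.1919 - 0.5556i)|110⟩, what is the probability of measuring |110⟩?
0.3455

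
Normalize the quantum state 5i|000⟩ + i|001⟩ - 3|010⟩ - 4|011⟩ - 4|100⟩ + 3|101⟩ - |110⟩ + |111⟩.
0.5661i|000⟩ + 0.1132i|001⟩ - 0.3397|010⟩ - 0.4529|011⟩ - 0.4529|100⟩ + 0.3397|101⟩ - 0.1132|110⟩ + 0.1132|111⟩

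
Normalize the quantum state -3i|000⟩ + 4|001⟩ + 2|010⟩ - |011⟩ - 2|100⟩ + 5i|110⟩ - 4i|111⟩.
-0.3464i|000⟩ + 0.4619|001⟩ + 0.2309|010⟩ - 0.1155|011⟩ - 0.2309|100⟩ + (1/√3)i|110⟩ - 0.4619i|111⟩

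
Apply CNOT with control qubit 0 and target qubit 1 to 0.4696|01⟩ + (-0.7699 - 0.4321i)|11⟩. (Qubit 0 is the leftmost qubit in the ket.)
0.4696|01⟩ + (-0.7699 - 0.4321i)|10⟩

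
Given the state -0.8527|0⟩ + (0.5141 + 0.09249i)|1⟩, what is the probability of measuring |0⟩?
0.7271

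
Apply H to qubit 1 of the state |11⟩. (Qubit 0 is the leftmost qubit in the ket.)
1/√2|10⟩ - 1/√2|11⟩

H on qubit 1 mixes each pair of kets that differ only in qubit 1: amplitudes (a, b) of (|…0…⟩, |…1…⟩) become ((a + b)/√2, (a − b)/√2). Kets absent from the input have amplitude 0.
(|10⟩, |11⟩): (a, b) = (0, 1) → (1/√2, -1/√2)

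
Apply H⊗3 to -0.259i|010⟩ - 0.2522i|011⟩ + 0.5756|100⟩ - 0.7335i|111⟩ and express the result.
(0.2035 - 0.4401i)|000⟩ + (0.2035 + 0.2569i)|001⟩ + (0.2035 + 0.4401i)|010⟩ + (0.2035 - 0.2569i)|011⟩ + (-0.2035 + 0.07859i)|100⟩ + (-0.2035 - 0.2617i)|101⟩ + (-0.2035 - 0.07859i)|110⟩ + (-0.2035 + 0.2617i)|111⟩

H⊗3 gives amp(|y⟩) = (1/2√2) Σ_x (−1)^(x·y) amp(|x⟩), where x·y is the number of positions in which both x and y have a 1.
|000⟩: (-0.259i - 0.2522i + 0.5756 - 0.7335i)/(2√2) = (0.2035 - 0.4401i)
|001⟩: (-0.259i + 0.2522i + 0.5756 + 0.7335i)/(2√2) = (0.2035 + 0.2569i)
|010⟩: (0.259i + 0.2522i + 0.5756 + 0.7335i)/(2√2) = (0.2035 + 0.4401i)
|011⟩: (0.259i - 0.2522i + 0.5756 - 0.7335i)/(2√2) = (0.2035 - 0.2569i)
|100⟩: (-0.259i - 0.2522i - 0.5756 + 0.7335i)/(2√2) = (-0.2035 + 0.07859i)
|101⟩: (-0.259i + 0.2522i - 0.5756 - 0.7335i)/(2√2) = (-0.2035 - 0.2617i)
|110⟩: (0.259i + 0.2522i - 0.5756 - 0.7335i)/(2√2) = (-0.2035 - 0.07859i)
|111⟩: (0.259i - 0.2522i - 0.5756 + 0.7335i)/(2√2) = (-0.2035 + 0.2617i)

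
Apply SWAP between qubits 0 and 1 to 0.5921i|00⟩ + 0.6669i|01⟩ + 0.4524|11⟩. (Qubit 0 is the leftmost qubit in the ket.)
0.5921i|00⟩ + 0.6669i|10⟩ + 0.4524|11⟩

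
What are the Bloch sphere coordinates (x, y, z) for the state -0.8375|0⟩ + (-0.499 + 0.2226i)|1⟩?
(0.8358, -0.3729, 0.4029)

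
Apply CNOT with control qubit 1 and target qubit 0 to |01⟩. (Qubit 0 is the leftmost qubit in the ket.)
|11⟩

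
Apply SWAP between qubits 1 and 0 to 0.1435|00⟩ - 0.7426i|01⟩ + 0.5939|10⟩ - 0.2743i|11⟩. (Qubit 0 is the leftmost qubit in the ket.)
0.1435|00⟩ + 0.5939|01⟩ - 0.7426i|10⟩ - 0.2743i|11⟩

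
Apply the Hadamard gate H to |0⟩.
1/√2|0⟩ + 1/√2|1⟩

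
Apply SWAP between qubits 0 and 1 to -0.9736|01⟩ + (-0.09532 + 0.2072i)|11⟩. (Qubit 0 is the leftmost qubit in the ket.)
-0.9736|10⟩ + (-0.09532 + 0.2072i)|11⟩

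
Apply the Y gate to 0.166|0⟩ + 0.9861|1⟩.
-0.9861i|0⟩ + 0.166i|1⟩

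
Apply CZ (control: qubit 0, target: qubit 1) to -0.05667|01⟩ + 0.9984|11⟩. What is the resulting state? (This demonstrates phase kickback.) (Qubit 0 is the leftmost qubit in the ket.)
-0.05667|01⟩ - 0.9984|11⟩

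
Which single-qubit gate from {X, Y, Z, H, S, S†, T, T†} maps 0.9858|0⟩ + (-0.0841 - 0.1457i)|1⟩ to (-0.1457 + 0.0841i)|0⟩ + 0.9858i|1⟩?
Y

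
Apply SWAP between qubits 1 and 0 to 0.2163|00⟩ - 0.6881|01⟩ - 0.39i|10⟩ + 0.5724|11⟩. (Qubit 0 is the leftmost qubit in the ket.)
0.2163|00⟩ - 0.39i|01⟩ - 0.6881|10⟩ + 0.5724|11⟩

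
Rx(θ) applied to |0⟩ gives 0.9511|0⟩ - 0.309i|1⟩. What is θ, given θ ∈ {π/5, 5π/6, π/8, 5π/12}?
π/5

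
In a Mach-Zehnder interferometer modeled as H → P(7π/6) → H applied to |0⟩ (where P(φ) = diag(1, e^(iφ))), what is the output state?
(0.06699 - 0.25i)|0⟩ + (0.933 + 0.25i)|1⟩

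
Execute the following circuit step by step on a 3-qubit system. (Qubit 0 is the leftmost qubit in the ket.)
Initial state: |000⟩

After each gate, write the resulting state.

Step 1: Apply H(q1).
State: 1/√2|000⟩ + 1/√2|010⟩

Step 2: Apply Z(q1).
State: 1/√2|000⟩ - 1/√2|010⟩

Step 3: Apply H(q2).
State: 1/2|000⟩ + 1/2|001⟩ - 1/2|010⟩ - 1/2|011⟩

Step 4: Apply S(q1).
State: 1/2|000⟩ + 1/2|001⟩ - (1/2)i|010⟩ - (1/2)i|011⟩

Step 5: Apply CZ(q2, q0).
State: 1/2|000⟩ + 1/2|001⟩ - (1/2)i|010⟩ - (1/2)i|011⟩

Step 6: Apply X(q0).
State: 1/2|100⟩ + 1/2|101⟩ - (1/2)i|110⟩ - (1/2)i|111⟩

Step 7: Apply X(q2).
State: 1/2|100⟩ + 1/2|101⟩ - (1/2)i|110⟩ - (1/2)i|111⟩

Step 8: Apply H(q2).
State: 1/√2|100⟩ - (1/√2)i|110⟩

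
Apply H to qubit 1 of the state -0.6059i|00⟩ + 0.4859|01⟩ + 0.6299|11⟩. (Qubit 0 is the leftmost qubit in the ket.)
(0.3436 - 0.4284i)|00⟩ + (-0.3436 - 0.4284i)|01⟩ + 0.4454|10⟩ - 0.4454|11⟩

H on qubit 1 mixes each pair of kets that differ only in qubit 1: amplitudes (a, b) of (|…0…⟩, |…1…⟩) become ((a + b)/√2, (a − b)/√2). Kets absent from the input have amplitude 0.
(|00⟩, |01⟩): (a, b) = (-0.6059i, 0.4859) → ((0.3436 - 0.4284i), (-0.3436 - 0.4284i))
(|10⟩, |11⟩): (a, b) = (0, 0.6299) → (0.4454, -0.4454)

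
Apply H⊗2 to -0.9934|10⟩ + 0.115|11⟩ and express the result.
-0.4392|00⟩ - 0.5542|01⟩ + 0.4392|10⟩ + 0.5542|11⟩

H⊗2 gives amp(|y⟩) = (1/2) Σ_x (−1)^(x·y) amp(|x⟩), where x·y is the number of positions in which both x and y have a 1.
|00⟩: (-0.9934 + 0.115)/2 = -0.4392
|01⟩: (-0.9934 - 0.115)/2 = -0.5542
|10⟩: (0.9934 - 0.115)/2 = 0.4392
|11⟩: (0.9934 + 0.115)/2 = 0.5542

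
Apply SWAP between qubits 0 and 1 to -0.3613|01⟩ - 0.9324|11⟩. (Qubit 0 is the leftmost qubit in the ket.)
-0.3613|10⟩ - 0.9324|11⟩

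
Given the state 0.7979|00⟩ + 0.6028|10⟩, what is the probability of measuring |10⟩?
0.3634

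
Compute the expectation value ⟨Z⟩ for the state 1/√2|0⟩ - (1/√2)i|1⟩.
0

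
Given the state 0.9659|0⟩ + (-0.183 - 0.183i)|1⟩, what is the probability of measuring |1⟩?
0.06698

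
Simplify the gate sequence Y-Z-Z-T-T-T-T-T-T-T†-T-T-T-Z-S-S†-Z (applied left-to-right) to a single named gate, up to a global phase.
Y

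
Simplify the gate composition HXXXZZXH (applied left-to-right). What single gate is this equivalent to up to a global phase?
I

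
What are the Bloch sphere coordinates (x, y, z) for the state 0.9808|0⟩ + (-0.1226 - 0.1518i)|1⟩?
(-0.2405, -0.2978, 0.9239)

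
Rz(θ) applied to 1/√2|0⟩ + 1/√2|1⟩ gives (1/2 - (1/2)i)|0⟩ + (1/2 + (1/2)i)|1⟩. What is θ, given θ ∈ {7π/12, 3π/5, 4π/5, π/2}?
π/2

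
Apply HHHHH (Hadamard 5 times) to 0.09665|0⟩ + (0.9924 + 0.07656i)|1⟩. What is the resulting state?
(0.7701 + 0.05414i)|0⟩ + (-0.6334 - 0.05414i)|1⟩

H² = I, so H^5 = H: a single Hadamard. With (a, b) = (0.09665, (0.9924 + 0.07656i)), H gives ((a + b)/√2, (a − b)/√2) = ((0.7701 + 0.05414i), (-0.6334 - 0.05414i)).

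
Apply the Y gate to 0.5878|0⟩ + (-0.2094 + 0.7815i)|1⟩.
(0.7815 + 0.2094i)|0⟩ + 0.5878i|1⟩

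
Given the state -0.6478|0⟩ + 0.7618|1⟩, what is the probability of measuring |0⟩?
0.4196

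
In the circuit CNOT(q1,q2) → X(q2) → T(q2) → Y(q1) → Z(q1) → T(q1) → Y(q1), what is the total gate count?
7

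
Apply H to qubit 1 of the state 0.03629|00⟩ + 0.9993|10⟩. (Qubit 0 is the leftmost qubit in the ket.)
0.02566|00⟩ + 0.02566|01⟩ + 0.7066|10⟩ + 0.7066|11⟩

H on qubit 1 mixes each pair of kets that differ only in qubit 1: amplitudes (a, b) of (|…0…⟩, |…1…⟩) become ((a + b)/√2, (a − b)/√2). Kets absent from the input have amplitude 0.
(|00⟩, |01⟩): (a, b) = (0.03629, 0) → (0.02566, 0.02566)
(|10⟩, |11⟩): (a, b) = (0.9993, 0) → (0.7066, 0.7066)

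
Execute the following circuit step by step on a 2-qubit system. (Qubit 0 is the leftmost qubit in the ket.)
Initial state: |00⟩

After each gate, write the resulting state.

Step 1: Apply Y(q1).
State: i|01⟩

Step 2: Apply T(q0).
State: i|01⟩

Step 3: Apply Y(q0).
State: -|11⟩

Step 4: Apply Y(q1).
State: i|10⟩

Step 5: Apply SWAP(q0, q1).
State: i|01⟩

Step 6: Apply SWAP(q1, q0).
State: i|10⟩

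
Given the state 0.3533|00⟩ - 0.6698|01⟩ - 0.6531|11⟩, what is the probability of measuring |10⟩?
0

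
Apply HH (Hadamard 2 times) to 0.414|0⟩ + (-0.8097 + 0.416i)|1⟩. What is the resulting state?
0.414|0⟩ + (-0.8097 + 0.416i)|1⟩

H² = I, so an even number of Hadamards cancels: H^2 = I and the state is unchanged.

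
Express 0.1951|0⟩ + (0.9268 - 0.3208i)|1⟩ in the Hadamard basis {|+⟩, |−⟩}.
(0.7933 - 0.2268i)|+⟩ + (-0.5174 + 0.2268i)|−⟩

With |ψ⟩ = α|0⟩ + β|1⟩, the Hadamard-basis coefficients are ⟨+|ψ⟩ = (α + β)/√2 and ⟨−|ψ⟩ = (α − β)/√2.
Here α = 0.1951, β = (0.9268 - 0.3208i): (α + β)/√2 = (0.7933 - 0.2268i), (α − β)/√2 = (-0.5174 + 0.2268i).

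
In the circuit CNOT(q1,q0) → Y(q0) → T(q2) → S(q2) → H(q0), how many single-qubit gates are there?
4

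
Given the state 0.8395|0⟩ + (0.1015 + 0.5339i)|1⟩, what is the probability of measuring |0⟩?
0.7048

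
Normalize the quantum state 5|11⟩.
|11⟩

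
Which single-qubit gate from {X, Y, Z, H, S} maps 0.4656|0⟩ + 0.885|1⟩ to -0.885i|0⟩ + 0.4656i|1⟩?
Y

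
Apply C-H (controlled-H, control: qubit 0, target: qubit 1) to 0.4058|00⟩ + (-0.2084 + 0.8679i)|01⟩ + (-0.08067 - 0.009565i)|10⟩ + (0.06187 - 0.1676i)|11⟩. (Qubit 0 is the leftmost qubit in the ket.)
0.4058|00⟩ + (-0.2084 + 0.8679i)|01⟩ + (-0.01329 - 0.1253i)|10⟩ + (-0.1008 + 0.1117i)|11⟩

C-H leaves the control-|0⟩ kets |00⟩, |01⟩ unchanged and applies H to qubit 1 on the control-|1⟩ pair (|10⟩, |11⟩).
H = [[1/√2, 1/√2], [1/√2, -1/√2]].
With a = amp(|10⟩) = (-0.08067 - 0.009565i) and b = amp(|11⟩) = (0.06187 - 0.1676i):
new amp(|10⟩) = (1/√2)·a + (1/√2)·b = (-0.01329 - 0.1253i)
new amp(|11⟩) = (1/√2)·a + (-1/√2)·b = (-0.1008 + 0.1117i)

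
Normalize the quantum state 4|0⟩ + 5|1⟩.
0.6247|0⟩ + 0.7809|1⟩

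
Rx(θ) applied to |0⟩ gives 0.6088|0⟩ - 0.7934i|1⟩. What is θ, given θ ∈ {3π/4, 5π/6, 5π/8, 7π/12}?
7π/12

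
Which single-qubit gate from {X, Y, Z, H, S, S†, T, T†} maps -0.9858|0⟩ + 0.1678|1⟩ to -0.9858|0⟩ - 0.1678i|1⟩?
S†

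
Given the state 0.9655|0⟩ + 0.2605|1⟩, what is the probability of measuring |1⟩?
0.06786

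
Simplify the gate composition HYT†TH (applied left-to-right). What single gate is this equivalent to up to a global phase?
Y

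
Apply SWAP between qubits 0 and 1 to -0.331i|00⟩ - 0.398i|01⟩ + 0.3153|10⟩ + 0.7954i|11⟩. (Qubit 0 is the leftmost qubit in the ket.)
-0.331i|00⟩ + 0.3153|01⟩ - 0.398i|10⟩ + 0.7954i|11⟩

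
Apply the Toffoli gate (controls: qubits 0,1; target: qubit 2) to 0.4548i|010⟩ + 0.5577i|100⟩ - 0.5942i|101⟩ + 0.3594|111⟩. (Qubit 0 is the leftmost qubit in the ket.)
0.4548i|010⟩ + 0.5577i|100⟩ - 0.5942i|101⟩ + 0.3594|110⟩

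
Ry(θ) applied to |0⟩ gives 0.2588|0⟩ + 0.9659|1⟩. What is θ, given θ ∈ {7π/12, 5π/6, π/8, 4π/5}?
5π/6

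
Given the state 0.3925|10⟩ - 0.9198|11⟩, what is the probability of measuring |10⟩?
0.1541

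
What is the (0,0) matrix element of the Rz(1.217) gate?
(0.8205 - 0.5716i)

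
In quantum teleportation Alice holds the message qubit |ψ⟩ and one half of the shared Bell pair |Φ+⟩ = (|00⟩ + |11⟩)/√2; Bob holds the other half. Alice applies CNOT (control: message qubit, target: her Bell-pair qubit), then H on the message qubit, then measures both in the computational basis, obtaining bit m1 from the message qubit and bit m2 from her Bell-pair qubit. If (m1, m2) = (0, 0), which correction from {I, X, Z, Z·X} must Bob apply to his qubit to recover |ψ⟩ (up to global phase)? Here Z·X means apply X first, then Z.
I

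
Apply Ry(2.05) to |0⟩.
0.5191|0⟩ + 0.8547|1⟩

Ry(2.05) = [[cos(θ/2), −sin(θ/2)], [sin(θ/2), cos(θ/2)]]; θ = 2.05, cos(θ/2) ≈ 0.519099, sin(θ/2) ≈ 0.854714.
With a = amp(|0⟩) = 1 and b = amp(|1⟩) = 0:
new amp(|0⟩) = (0.519099)·a + (-0.854714)·b = 0.5191
new amp(|1⟩) = (0.854714)·a + (0.519099)·b = 0.8547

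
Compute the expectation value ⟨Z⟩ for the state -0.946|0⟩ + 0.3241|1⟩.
0.7899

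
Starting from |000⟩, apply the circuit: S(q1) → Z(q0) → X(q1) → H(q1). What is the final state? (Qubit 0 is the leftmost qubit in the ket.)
1/√2|000⟩ - 1/√2|010⟩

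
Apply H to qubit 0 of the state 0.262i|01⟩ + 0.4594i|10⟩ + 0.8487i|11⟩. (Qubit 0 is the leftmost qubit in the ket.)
0.3248i|00⟩ + 0.7854i|01⟩ - 0.3248i|10⟩ - 0.4149i|11⟩

H on qubit 0 mixes each pair of kets that differ only in qubit 0: amplitudes (a, b) of (|…0…⟩, |…1…⟩) become ((a + b)/√2, (a − b)/√2). Kets absent from the input have amplitude 0.
(|00⟩, |10⟩): (a, b) = (0, 0.4594i) → (0.3248i, -0.3248i)
(|01⟩, |11⟩): (a, b) = (0.262i, 0.8487i) → (0.7854i, -0.4149i)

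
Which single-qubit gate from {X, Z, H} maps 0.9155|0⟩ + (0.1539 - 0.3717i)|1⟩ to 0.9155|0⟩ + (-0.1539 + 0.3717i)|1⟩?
Z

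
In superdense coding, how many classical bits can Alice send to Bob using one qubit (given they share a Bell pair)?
2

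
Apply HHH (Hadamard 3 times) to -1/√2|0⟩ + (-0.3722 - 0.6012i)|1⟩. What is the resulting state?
(-0.7632 - 0.4251i)|0⟩ + (-0.2368 + 0.4251i)|1⟩

H² = I, so H^3 = H: a single Hadamard. With (a, b) = (-1/√2, (-0.3722 - 0.6012i)), H gives ((a + b)/√2, (a − b)/√2) = ((-0.7632 - 0.4251i), (-0.2368 + 0.4251i)).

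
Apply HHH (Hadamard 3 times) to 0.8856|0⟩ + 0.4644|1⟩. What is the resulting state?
0.9546|0⟩ + 0.2978|1⟩

H² = I, so H^3 = H: a single Hadamard. With (a, b) = (0.8856, 0.4644), H gives ((a + b)/√2, (a − b)/√2) = (0.9546, 0.2978).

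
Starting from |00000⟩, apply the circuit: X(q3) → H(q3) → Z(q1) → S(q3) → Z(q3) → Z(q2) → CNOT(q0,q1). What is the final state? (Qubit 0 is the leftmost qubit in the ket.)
1/√2|00000⟩ + (1/√2)i|00010⟩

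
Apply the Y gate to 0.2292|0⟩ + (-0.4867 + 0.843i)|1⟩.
(0.843 + 0.4867i)|0⟩ + 0.2292i|1⟩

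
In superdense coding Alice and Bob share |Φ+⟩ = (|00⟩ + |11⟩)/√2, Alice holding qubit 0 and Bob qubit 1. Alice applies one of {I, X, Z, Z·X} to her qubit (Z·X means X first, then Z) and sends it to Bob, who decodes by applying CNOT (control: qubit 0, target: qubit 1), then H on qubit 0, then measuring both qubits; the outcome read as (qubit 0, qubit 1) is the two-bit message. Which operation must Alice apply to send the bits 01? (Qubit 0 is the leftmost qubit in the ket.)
X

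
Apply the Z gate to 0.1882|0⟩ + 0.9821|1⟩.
0.1882|0⟩ - 0.9821|1⟩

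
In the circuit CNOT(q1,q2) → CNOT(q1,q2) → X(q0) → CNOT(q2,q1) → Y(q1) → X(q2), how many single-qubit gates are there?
3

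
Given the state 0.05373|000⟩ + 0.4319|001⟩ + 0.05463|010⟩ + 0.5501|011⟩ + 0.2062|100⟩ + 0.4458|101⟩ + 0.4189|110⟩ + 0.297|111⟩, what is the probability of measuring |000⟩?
0.002887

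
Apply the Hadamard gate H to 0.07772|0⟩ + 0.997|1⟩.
0.7599|0⟩ - 0.65|1⟩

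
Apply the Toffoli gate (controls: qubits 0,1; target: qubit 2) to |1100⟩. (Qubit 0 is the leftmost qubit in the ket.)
|1110⟩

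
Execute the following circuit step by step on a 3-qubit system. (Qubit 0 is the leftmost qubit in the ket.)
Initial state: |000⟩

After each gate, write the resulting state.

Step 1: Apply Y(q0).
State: i|100⟩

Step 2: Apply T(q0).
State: (-1/√2 + (1/√2)i)|100⟩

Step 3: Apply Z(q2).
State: (-1/√2 + (1/√2)i)|100⟩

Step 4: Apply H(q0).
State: (-1/2 + (1/2)i)|000⟩ + (1/2 - (1/2)i)|100⟩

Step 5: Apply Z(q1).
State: (-1/2 + (1/2)i)|000⟩ + (1/2 - (1/2)i)|100⟩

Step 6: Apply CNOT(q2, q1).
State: (-1/2 + (1/2)i)|000⟩ + (1/2 - (1/2)i)|100⟩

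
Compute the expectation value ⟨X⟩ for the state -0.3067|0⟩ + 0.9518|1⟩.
-0.5838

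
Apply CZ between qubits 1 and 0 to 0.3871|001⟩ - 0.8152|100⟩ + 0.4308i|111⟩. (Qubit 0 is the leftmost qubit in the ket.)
0.3871|001⟩ - 0.8152|100⟩ - 0.4308i|111⟩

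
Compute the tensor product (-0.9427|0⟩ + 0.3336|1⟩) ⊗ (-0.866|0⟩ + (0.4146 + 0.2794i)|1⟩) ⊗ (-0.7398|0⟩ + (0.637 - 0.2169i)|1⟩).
-0.604|000⟩ + (0.52 - 0.1771i)|001⟩ + (0.2891 + 0.1949i)|010⟩ + (-0.3061 - 0.08301i)|011⟩ + 0.2137|100⟩ + (-0.184 + 0.06266i)|101⟩ + (-0.1023 - 0.06896i)|110⟩ + (0.1083 + 0.02937i)|111⟩

amp(|b₁b₂…⟩) = product of the factor amplitudes for bits b₁, b₂, …; only kets whose every factor amplitude is nonzero survive.
|000⟩: (-0.9427)(-0.866)(-0.7398) = -0.604
|001⟩: (-0.9427)(-0.866)(0.637 - 0.2169i) = (0.52 - 0.1771i)
|010⟩: (-0.9427)(0.4146 + 0.2794i)(-0.7398) = (0.2891 + 0.1949i)
|011⟩: (-0.9427)(0.4146 + 0.2794i)(0.637 - 0.2169i) = (-0.3061 - 0.08301i)
|100⟩: (0.3336)(-0.866)(-0.7398) = 0.2137
|101⟩: (0.3336)(-0.866)(0.637 - 0.2169i) = (-0.184 + 0.06266i)
|110⟩: (0.3336)(0.4146 + 0.2794i)(-0.7398) = (-0.1023 - 0.06896i)
|111⟩: (0.3336)(0.4146 + 0.2794i)(0.637 - 0.2169i) = (0.1083 + 0.02937i)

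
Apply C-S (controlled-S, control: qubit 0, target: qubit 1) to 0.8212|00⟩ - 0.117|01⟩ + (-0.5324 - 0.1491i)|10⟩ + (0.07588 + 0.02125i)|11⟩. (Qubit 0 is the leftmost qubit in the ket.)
0.8212|00⟩ - 0.117|01⟩ + (-0.5324 - 0.1491i)|10⟩ + (-0.02125 + 0.07588i)|11⟩

C-S leaves the control-|0⟩ kets |00⟩, |01⟩ unchanged and applies S to qubit 1 on the control-|1⟩ pair (|10⟩, |11⟩).
S = [[1, 0], [0, i]].
With a = amp(|10⟩) = (-0.5324 - 0.1491i) and b = amp(|11⟩) = (0.07588 + 0.02125i):
new amp(|10⟩) = (1)·a = (-0.5324 - 0.1491i)
new amp(|11⟩) = (i)·b = (-0.02125 + 0.07588i)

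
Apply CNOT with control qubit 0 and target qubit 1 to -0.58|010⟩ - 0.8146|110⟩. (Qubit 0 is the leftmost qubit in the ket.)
-0.58|010⟩ - 0.8146|100⟩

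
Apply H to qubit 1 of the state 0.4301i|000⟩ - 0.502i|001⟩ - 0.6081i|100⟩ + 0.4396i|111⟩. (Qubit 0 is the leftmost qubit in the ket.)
0.3041i|000⟩ - 0.355i|001⟩ + 0.3041i|010⟩ - 0.355i|011⟩ - 0.43i|100⟩ + 0.3108i|101⟩ - 0.43i|110⟩ - 0.3108i|111⟩

H on qubit 1 mixes each pair of kets that differ only in qubit 1: amplitudes (a, b) of (|…0…⟩, |…1…⟩) become ((a + b)/√2, (a − b)/√2). Kets absent from the input have amplitude 0.
(|000⟩, |010⟩): (a, b) = (0.4301i, 0) → (0.3041i, 0.3041i)
(|001⟩, |011⟩): (a, b) = (-0.502i, 0) → (-0.355i, -0.355i)
(|100⟩, |110⟩): (a, b) = (-0.6081i, 0) → (-0.43i, -0.43i)
(|101⟩, |111⟩): (a, b) = (0, 0.4396i) → (0.3108i, -0.3108i)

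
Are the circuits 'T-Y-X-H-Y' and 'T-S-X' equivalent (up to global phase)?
No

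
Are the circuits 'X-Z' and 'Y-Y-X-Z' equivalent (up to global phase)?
Yes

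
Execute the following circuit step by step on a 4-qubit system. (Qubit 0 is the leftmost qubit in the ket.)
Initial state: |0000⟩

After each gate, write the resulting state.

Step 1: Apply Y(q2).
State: i|0010⟩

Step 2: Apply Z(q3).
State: i|0010⟩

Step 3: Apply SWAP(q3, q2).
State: i|0001⟩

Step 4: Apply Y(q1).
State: -|0101⟩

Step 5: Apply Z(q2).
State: -|0101⟩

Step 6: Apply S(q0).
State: -|0101⟩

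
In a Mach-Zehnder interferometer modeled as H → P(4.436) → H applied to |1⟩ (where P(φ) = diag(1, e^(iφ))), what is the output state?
(0.6364 + 0.481i)|0⟩ + (0.3636 - 0.481i)|1⟩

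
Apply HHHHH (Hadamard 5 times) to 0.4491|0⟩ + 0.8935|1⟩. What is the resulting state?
0.9494|0⟩ - 0.3142|1⟩

H² = I, so H^5 = H: a single Hadamard. With (a, b) = (0.4491, 0.8935), H gives ((a + b)/√2, (a − b)/√2) = (0.9494, -0.3142).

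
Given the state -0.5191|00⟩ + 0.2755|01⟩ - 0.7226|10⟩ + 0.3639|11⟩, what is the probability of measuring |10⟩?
0.5222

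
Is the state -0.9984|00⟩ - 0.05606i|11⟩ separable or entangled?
Entangled

Writing the state as a|00⟩ + b|01⟩ + c|10⟩ + d|11⟩, it is a product state iff ad − bc = 0.
Here (a, b, c, d) = (-0.9984, 0, 0, -0.05606i): ad − bc = (-0.9984)(-0.05606i) − (0)(0) = 0.05597i ≠ 0, so the state is entangled.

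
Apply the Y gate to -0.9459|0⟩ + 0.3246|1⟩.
-0.3246i|0⟩ - 0.9459i|1⟩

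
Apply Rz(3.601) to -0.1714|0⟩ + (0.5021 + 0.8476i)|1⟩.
(0.03903 + 0.1669i)|0⟩ + (-0.9397 + 0.2959i)|1⟩

Rz(3.601) = [[e^(−iθ/2), 0], [0, e^(iθ/2)]] with e^(±iθ/2) = cos(θ/2) ± i·sin(θ/2); θ = 3.601, cos(θ/2) ≈ -0.227689, sin(θ/2) ≈ 0.973734.
With a = amp(|0⟩) = -0.1714 and b = amp(|1⟩) = (0.5021 + 0.8476i):
new amp(|0⟩) = (-0.227689 - 0.973734i)·a = (0.03903 + 0.1669i)
new amp(|1⟩) = (-0.227689 + 0.973734i)·b = (-0.9397 + 0.2959i)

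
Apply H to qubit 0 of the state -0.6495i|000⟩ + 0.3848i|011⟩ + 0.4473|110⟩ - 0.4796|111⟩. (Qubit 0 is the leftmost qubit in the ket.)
-0.4593i|000⟩ + 0.3163|010⟩ + (-0.3391 + 0.2721i)|011⟩ - 0.4593i|100⟩ - 0.3163|110⟩ + (0.3391 + 0.2721i)|111⟩

H on qubit 0 mixes each pair of kets that differ only in qubit 0: amplitudes (a, b) of (|…0…⟩, |…1…⟩) become ((a + b)/√2, (a − b)/√2). Kets absent from the input have amplitude 0.
(|000⟩, |100⟩): (a, b) = (-0.6495i, 0) → (-0.4593i, -0.4593i)
(|010⟩, |110⟩): (a, b) = (0, 0.4473) → (0.3163, -0.3163)
(|011⟩, |111⟩): (a, b) = (0.3848i, -0.4796) → ((-0.3391 + 0.2721i), (0.3391 + 0.2721i))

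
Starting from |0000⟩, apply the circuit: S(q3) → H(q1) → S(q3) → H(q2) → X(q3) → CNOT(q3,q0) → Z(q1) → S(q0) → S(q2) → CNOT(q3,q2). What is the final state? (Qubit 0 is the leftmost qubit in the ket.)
-1/2|1001⟩ + (1/2)i|1011⟩ + 1/2|1101⟩ - (1/2)i|1111⟩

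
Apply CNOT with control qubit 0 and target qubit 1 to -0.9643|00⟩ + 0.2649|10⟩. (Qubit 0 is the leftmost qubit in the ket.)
-0.9643|00⟩ + 0.2649|11⟩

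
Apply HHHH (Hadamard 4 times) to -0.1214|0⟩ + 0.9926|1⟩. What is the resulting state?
-0.1214|0⟩ + 0.9926|1⟩

H² = I, so an even number of Hadamards cancels: H^4 = I and the state is unchanged.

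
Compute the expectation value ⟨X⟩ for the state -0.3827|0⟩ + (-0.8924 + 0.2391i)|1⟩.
0.683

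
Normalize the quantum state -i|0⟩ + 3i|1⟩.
-0.3162i|0⟩ + 0.9487i|1⟩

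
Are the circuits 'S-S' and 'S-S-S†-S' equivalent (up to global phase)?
Yes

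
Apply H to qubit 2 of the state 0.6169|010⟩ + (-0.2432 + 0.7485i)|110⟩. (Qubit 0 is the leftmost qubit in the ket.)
0.4362|010⟩ + 0.4362|011⟩ + (-0.172 + 0.5293i)|110⟩ + (-0.172 + 0.5293i)|111⟩

H on qubit 2 mixes each pair of kets that differ only in qubit 2: amplitudes (a, b) of (|…0…⟩, |…1…⟩) become ((a + b)/√2, (a − b)/√2). Kets absent from the input have amplitude 0.
(|010⟩, |011⟩): (a, b) = (0.6169, 0) → (0.4362, 0.4362)
(|110⟩, |111⟩): (a, b) = ((-0.2432 + 0.7485i), 0) → ((-0.172 + 0.5293i), (-0.172 + 0.5293i))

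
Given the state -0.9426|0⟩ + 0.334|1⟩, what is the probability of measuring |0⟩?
0.8885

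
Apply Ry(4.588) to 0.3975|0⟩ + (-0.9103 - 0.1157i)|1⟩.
(0.4194 + 0.08674i)|0⟩ + (0.9004 + 0.07657i)|1⟩

Ry(4.588) = [[cos(θ/2), −sin(θ/2)], [sin(θ/2), cos(θ/2)]]; θ = 4.588, cos(θ/2) ≈ -0.66179, sin(θ/2) ≈ 0.749689.
With a = amp(|0⟩) = 0.3975 and b = amp(|1⟩) = (-0.9103 - 0.1157i):
new amp(|0⟩) = (-0.66179)·a + (-0.749689)·b = (0.4194 + 0.08674i)
new amp(|1⟩) = (0.749689)·a + (-0.66179)·b = (0.9004 + 0.07657i)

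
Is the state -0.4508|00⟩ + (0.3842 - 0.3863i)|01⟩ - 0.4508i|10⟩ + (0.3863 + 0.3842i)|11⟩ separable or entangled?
Separable

Writing the state as a|00⟩ + b|01⟩ + c|10⟩ + d|11⟩, it is a product state iff ad − bc = 0.
Here (a, b, c, d) = (-0.4508, (0.3842 - 0.3863i), -0.4508i, (0.3863 + 0.3842i)): ad − bc = (-0.4508)(0.3863 + 0.3842i) − (0.3842 - 0.3863i)(-0.4508i) = 0, so the state is separable.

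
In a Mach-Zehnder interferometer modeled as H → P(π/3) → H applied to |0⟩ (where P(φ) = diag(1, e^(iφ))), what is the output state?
(0.75 + 0.433i)|0⟩ + (0.25 - 0.433i)|1⟩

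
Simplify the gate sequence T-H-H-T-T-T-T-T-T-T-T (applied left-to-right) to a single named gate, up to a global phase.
T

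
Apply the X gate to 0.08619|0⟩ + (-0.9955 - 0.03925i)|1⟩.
(-0.9955 - 0.03925i)|0⟩ + 0.08619|1⟩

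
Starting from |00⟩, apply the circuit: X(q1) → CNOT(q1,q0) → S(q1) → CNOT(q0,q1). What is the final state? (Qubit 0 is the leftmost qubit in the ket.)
i|10⟩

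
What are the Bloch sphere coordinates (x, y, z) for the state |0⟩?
(0, 0, 1)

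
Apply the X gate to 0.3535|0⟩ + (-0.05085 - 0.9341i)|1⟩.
(-0.05085 - 0.9341i)|0⟩ + 0.3535|1⟩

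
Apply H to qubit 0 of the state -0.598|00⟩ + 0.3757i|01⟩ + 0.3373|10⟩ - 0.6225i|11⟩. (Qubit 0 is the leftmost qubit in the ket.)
-0.1843|00⟩ - 0.1745i|01⟩ - 0.6614|10⟩ + 0.7058i|11⟩

H on qubit 0 mixes each pair of kets that differ only in qubit 0: amplitudes (a, b) of (|…0…⟩, |…1…⟩) become ((a + b)/√2, (a − b)/√2). Kets absent from the input have amplitude 0.
(|00⟩, |10⟩): (a, b) = (-0.598, 0.3373) → (-0.1843, -0.6614)
(|01⟩, |11⟩): (a, b) = (0.3757i, -0.6225i) → (-0.1745i, 0.7058i)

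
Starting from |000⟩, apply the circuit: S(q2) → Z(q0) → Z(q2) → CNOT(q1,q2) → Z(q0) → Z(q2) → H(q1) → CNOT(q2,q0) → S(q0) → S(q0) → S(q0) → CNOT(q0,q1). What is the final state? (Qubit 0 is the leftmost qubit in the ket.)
1/√2|000⟩ + 1/√2|010⟩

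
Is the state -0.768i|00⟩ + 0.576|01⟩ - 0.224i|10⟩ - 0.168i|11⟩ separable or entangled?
Entangled

Writing the state as a|00⟩ + b|01⟩ + c|10⟩ + d|11⟩, it is a product state iff ad − bc = 0.
Here (a, b, c, d) = (-0.768i, 0.576, -0.224i, -0.168i): ad − bc = (-0.768i)(-0.168i) − (0.576)(-0.224i) = (-0.129 + 0.129i) ≠ 0, so the state is entangled.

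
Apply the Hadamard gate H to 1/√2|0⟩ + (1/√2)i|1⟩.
(1/2 + (1/2)i)|0⟩ + (1/2 - (1/2)i)|1⟩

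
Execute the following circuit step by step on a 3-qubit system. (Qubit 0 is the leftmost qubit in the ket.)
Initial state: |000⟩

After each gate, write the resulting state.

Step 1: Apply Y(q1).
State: i|010⟩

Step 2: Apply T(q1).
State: (-1/√2 + (1/√2)i)|010⟩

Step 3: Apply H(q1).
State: (-1/2 + (1/2)i)|000⟩ + (1/2 - (1/2)i)|010⟩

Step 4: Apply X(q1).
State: (1/2 - (1/2)i)|000⟩ + (-1/2 + (1/2)i)|010⟩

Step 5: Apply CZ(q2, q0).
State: (1/2 - (1/2)i)|000⟩ + (-1/2 + (1/2)i)|010⟩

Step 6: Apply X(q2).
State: (1/2 - (1/2)i)|001⟩ + (-1/2 + (1/2)i)|011⟩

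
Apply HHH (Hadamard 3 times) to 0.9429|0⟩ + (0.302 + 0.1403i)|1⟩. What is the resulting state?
(0.8803 + 0.09921i)|0⟩ + (0.4532 - 0.09921i)|1⟩

H² = I, so H^3 = H: a single Hadamard. With (a, b) = (0.9429, (0.302 + 0.1403i)), H gives ((a + b)/√2, (a − b)/√2) = ((0.8803 + 0.09921i), (0.4532 - 0.09921i)).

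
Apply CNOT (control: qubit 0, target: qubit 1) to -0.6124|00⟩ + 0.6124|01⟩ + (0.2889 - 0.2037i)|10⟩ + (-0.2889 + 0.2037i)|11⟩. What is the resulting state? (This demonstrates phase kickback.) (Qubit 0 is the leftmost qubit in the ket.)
-0.6124|00⟩ + 0.6124|01⟩ + (-0.2889 + 0.2037i)|10⟩ + (0.2889 - 0.2037i)|11⟩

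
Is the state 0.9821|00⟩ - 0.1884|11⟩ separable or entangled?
Entangled

Writing the state as a|00⟩ + b|01⟩ + c|10⟩ + d|11⟩, it is a product state iff ad − bc = 0.
Here (a, b, c, d) = (0.9821, 0, 0, -0.1884): ad − bc = (0.9821)(-0.1884) − (0)(0) = -0.185 ≠ 0, so the state is entangled.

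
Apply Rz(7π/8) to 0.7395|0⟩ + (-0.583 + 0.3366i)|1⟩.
(0.1443 - 0.7253i)|0⟩ + (-0.4439 - 0.5061i)|1⟩

Rz(7π/8) = [[e^(−iθ/2), 0], [0, e^(iθ/2)]] with e^(±iθ/2) = cos(θ/2) ± i·sin(θ/2); θ = 7π/8, cos(θ/2) ≈ 0.19509, sin(θ/2) ≈ 0.980785.
With a = amp(|0⟩) = 0.7395 and b = amp(|1⟩) = (-0.583 + 0.3366i):
new amp(|0⟩) = (0.19509 - 0.980785i)·a = (0.1443 - 0.7253i)
new amp(|1⟩) = (0.19509 + 0.980785i)·b = (-0.4439 - 0.5061i)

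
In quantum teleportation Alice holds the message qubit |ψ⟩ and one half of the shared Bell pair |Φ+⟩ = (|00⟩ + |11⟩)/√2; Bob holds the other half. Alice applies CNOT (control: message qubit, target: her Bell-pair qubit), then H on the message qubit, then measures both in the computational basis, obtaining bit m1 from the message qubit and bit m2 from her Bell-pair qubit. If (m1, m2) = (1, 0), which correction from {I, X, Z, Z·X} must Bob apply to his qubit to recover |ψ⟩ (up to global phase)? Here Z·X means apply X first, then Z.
Z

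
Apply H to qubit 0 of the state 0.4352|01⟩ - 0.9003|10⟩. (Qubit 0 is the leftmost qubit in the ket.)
-0.6366|00⟩ + 0.3077|01⟩ + 0.6366|10⟩ + 0.3077|11⟩

H on qubit 0 mixes each pair of kets that differ only in qubit 0: amplitudes (a, b) of (|…0…⟩, |…1…⟩) become ((a + b)/√2, (a − b)/√2). Kets absent from the input have amplitude 0.
(|00⟩, |10⟩): (a, b) = (0, -0.9003) → (-0.6366, 0.6366)
(|01⟩, |11⟩): (a, b) = (0.4352, 0) → (0.3077, 0.3077)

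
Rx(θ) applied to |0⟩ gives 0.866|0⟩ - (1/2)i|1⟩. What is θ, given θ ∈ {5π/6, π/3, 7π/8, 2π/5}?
π/3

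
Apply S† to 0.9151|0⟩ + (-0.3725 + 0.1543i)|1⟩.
0.9151|0⟩ + (0.1543 + 0.3725i)|1⟩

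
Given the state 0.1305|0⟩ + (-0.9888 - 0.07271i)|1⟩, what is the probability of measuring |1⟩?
0.983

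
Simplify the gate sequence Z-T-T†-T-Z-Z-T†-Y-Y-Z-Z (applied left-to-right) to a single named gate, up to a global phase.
Z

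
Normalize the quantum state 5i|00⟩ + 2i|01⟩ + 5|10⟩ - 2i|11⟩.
0.6565i|00⟩ + 0.2626i|01⟩ + 0.6565|10⟩ - 0.2626i|11⟩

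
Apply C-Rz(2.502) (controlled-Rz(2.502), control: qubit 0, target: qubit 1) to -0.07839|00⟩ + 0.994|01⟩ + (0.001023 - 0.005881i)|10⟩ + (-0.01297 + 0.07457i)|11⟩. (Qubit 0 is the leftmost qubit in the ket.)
-0.07839|00⟩ + 0.994|01⟩ + (-0.005261 - 0.00282i)|10⟩ + (-0.07487 + 0.01113i)|11⟩

C-Rz(2.502) leaves the control-|0⟩ kets |00⟩, |01⟩ unchanged and applies Rz(2.502) to qubit 1 on the control-|1⟩ pair (|10⟩, |11⟩).
Rz(2.502) = [[e^(−iθ/2), 0], [0, e^(iθ/2)]] with e^(±iθ/2) = cos(θ/2) ± i·sin(θ/2); θ = 2.502, cos(θ/2) ≈ 0.314373, sin(θ/2) ≈ 0.949299.
With a = amp(|10⟩) = (0.001023 - 0.005881i) and b = amp(|11⟩) = (-0.01297 + 0.07457i):
new amp(|10⟩) = (0.314373 - 0.949299i)·a = (-0.005261 - 0.00282i)
new amp(|11⟩) = (0.314373 + 0.949299i)·b = (-0.07487 + 0.01113i)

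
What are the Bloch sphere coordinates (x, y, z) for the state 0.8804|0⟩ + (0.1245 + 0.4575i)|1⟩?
(0.2192, 0.8056, 0.5503)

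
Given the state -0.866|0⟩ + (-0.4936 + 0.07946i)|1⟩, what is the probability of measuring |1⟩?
0.25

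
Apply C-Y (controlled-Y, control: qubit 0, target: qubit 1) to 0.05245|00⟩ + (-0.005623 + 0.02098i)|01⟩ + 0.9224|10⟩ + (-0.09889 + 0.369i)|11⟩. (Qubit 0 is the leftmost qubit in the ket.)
0.05245|00⟩ + (-0.005623 + 0.02098i)|01⟩ + (0.369 + 0.09889i)|10⟩ + 0.9224i|11⟩

C-Y leaves the control-|0⟩ kets |00⟩, |01⟩ unchanged and applies Y to qubit 1 on the control-|1⟩ pair (|10⟩, |11⟩).
Y = [[0, -i], [i, 0]].
With a = amp(|10⟩) = 0.9224 and b = amp(|11⟩) = (-0.09889 + 0.369i):
new amp(|10⟩) = (-i)·b = (0.369 + 0.09889i)
new amp(|11⟩) = (i)·a = 0.9224i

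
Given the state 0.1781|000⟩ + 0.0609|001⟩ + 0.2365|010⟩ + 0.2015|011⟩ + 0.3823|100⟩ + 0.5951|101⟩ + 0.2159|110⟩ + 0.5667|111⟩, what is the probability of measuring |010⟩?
0.05593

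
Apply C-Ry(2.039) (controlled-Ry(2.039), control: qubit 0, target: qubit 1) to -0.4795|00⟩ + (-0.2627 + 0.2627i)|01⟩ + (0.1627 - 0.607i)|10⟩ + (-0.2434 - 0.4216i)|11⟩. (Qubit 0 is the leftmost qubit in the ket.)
-0.4795|00⟩ + (-0.2627 + 0.2627i)|01⟩ + (0.2926 + 0.0412i)|10⟩ + (0.0111 - 0.7379i)|11⟩

C-Ry(2.039) leaves the control-|0⟩ kets |00⟩, |01⟩ unchanged and applies Ry(2.039) to qubit 1 on the control-|1⟩ pair (|10⟩, |11⟩).
Ry(2.039) = [[cos(θ/2), −sin(θ/2)], [sin(θ/2), cos(θ/2)]]; θ = 2.039, cos(θ/2) ≈ 0.523792, sin(θ/2) ≈ 0.851846.
With a = amp(|10⟩) = (0.1627 - 0.607i) and b = amp(|11⟩) = (-0.2434 - 0.4216i):
new amp(|10⟩) = (0.523792)·a + (-0.851846)·b = (0.2926 + 0.0412i)
new amp(|11⟩) = (0.851846)·a + (0.523792)·b = (0.0111 - 0.7379i)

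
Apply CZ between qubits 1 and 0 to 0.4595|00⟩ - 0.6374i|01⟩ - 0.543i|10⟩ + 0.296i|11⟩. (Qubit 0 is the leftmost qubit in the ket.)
0.4595|00⟩ - 0.6374i|01⟩ - 0.543i|10⟩ - 0.296i|11⟩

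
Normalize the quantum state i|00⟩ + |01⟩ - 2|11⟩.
(1/√6)i|00⟩ + 1/√6|01⟩ - 0.8165|11⟩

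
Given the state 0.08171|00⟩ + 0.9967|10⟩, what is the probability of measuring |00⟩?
0.006677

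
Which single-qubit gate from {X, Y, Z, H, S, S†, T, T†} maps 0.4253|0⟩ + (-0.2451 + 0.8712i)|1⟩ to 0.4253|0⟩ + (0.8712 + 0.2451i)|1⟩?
S†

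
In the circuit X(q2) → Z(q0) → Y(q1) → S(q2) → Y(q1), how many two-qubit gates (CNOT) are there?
0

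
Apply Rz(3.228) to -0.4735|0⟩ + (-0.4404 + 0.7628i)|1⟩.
(0.02045 + 0.4731i)|0⟩ + (-0.7431 - 0.4729i)|1⟩

Rz(3.228) = [[e^(−iθ/2), 0], [0, e^(iθ/2)]] with e^(±iθ/2) = cos(θ/2) ± i·sin(θ/2); θ = 3.228, cos(θ/2) ≈ -0.0431902, sin(θ/2) ≈ 0.999067.
With a = amp(|0⟩) = -0.4735 and b = amp(|1⟩) = (-0.4404 + 0.7628i):
new amp(|0⟩) = (-0.0431902 - 0.999067i)·a = (0.02045 + 0.4731i)
new amp(|1⟩) = (-0.0431902 + 0.999067i)·b = (-0.7431 - 0.4729i)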